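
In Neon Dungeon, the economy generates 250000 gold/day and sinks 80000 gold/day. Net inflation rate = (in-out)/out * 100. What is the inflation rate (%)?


Net gold = 250000 - 80000 = 170000
Inflation rate = net / sunk * 100 = 170000 / 80000 * 100
= 2.125 * 100
= 212.50%

212.50%


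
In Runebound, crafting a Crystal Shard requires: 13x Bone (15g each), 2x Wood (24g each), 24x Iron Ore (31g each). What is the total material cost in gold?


Cost breakdown:
  Bone: 13 * 15 = 195
  Wood: 2 * 24 = 48
  Iron Ore: 24 * 31 = 744
Total = 195 + 48 + 744 = 987

987 gold


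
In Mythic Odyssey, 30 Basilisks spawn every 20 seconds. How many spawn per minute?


Spawns per minute = count * (60 / interval)
= 30 * (60 / 20)
= 30 * 3.0
= 90.0

90.0 per minute


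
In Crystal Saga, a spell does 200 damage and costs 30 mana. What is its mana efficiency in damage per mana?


Efficiency = damage / mana
= 200 / 30
= 6.67

6.67 dmg/mana


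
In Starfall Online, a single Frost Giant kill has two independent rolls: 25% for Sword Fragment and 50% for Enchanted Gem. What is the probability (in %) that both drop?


For independent events, P(both) = P(A) * P(B)
= 25% * 50%
= 1250 / 100 %
= 12.5%

12.5%


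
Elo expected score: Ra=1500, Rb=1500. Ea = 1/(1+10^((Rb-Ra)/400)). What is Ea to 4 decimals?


Elo expected score: Ea = 1/(1 + 10^((Rb-Ra)/400))
Rb - Ra = 1500 - 1500 = 0
(Rb-Ra)/400 = 0/400 = 0.0
10^0.0 = 1.0
Ea = 1/(1 + 1.0) = 1/2.0 = 0.5000

0.5000


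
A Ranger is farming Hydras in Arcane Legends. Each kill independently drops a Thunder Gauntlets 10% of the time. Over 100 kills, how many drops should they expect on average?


Expected drops = kills * (drop_rate / 100)
= 100 * (10 / 100)
= 100 * 0.1
= 10.0

10.0 drops


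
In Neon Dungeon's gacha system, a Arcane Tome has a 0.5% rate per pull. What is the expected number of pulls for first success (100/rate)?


Expected pulls for a geometric distribution = 1/p = 100 / rate%
= 100 / 0.5
= 200.0

200.0 pulls


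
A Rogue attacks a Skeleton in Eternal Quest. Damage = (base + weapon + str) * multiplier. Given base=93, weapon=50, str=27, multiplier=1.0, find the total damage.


Sum base + weapon + str = 93 + 50 + 27 = 170
Multiply by 1.0:
170 * 1.0 = 170.0

170.0 damage


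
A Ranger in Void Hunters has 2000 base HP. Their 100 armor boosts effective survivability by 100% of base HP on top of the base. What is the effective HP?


EHP = 2000 * (1 + 100/100)
= 2000 * (1 + 1.0)
= 2000 * 2.0
= 4000.0

4000.0 EHP


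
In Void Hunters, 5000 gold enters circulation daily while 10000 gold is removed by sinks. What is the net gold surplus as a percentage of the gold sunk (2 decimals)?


Net gold = 5000 - 10000 = -5000
Inflation rate = net / sunk * 100 = -5000 / 10000 * 100
= -0.5 * 100
= -50.00%

-50.00%


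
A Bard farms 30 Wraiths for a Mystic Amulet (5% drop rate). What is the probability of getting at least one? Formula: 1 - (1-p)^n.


P(at least one) = 1 - P(none) = 1 - (1-p)^n
p = 5/100 = 0.05
1 - p = 0.95
(1 - p)^30 = 0.95^30 = 0.214639
P(at least one) = 1 - 0.214639 = 0.7854

0.7854


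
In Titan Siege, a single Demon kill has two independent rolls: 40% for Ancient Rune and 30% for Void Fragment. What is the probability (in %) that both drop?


For independent events, P(both) = P(A) * P(B)
= 40% * 30%
= 1200 / 100 %
= 12.0%

12.0%


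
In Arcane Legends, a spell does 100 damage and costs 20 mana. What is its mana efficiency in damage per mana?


Efficiency = damage / mana
= 100 / 20
= 5.00

5.00 dmg/mana


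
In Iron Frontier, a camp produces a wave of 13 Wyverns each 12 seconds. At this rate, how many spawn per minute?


Spawns per minute = count * (60 / interval)
= 13 * (60 / 12)
= 13 * 5.0
= 65.0

65.0 per minute


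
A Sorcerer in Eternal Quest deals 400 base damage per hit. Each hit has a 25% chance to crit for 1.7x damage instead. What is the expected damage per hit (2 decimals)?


E[dmg] = base * (1 + crit_chance * (crit_mult - 1))
cc as decimal = 25/100 = 0.25
cm - 1 = 1.7 - 1 = 0.7
Bonus factor = 0.25 * 0.7 = 0.175
Total multiplier = 1 + 0.175 = 1.175
Expected damage = 400 * 1.175 = 470.00

470.00 damage


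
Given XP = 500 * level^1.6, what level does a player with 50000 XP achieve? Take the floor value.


XP = 500 * level^1.6, so level = (XP / 500)^(1/1.6)
= (50000 / 500)^(1/1.6)
= 100.0^0.625
= 17.7828
Floor: level = 17

level 17


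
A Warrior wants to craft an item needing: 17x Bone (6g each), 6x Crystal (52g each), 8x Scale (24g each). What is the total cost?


Cost breakdown:
  Bone: 17 * 6 = 102
  Crystal: 6 * 52 = 312
  Scale: 8 * 24 = 192
Total = 102 + 312 + 192 = 606

606 gold


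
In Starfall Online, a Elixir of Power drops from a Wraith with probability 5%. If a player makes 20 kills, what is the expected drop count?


Expected drops = kills * (drop_rate / 100)
= 20 * (5 / 100)
= 20 * 0.05
= 1.0

1.0 drops


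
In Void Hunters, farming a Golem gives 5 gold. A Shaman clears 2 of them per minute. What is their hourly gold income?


Gold per minute = 5 * 2 = 10
Gold per hour = 10 * 60 = 600

600 gold/hour


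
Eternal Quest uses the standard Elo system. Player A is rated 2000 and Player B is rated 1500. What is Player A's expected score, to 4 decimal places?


Elo expected score: Ea = 1/(1 + 10^((Rb-Ra)/400))
Rb - Ra = 1500 - 2000 = -500
(Rb-Ra)/400 = -500/400 = -1.25
10^-1.25 = 0.056234
Ea = 1/(1 + 0.056234) = 1/1.056234 = 0.9468

0.9468


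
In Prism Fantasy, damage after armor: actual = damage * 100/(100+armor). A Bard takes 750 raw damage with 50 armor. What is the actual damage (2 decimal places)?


actual = 750 * 100 / (100 + 50)
= 750 * 100 / 150
= 75000 / 150
= 500.00

500.00 damage


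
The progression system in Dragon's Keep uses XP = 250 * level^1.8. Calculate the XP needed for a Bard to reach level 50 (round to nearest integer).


XP = 250 * level^1.8
Substitute level = 50:
XP = 250 * 50^1.8
= 250 * 1143.2626
= 285816

285816 XP


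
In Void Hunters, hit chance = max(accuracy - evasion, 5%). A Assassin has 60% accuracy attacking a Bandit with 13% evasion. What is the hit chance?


accuracy - evasion = 60 - 13 = 47
Apply floor: max(47, 5) = 47
Hit chance = 47%

47%


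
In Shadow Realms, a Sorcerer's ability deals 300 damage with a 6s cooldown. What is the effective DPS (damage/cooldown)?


DPS = damage / cooldown
= 300 / 6
= 50.00

50.00 DPS


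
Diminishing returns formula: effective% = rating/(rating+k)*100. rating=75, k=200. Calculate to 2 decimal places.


effective% = rating / (rating + k) * 100
= 75 / (75 + 200) * 100
= 75 / 275 * 100
= 0.272727 * 100
= 27.27%

27.27%


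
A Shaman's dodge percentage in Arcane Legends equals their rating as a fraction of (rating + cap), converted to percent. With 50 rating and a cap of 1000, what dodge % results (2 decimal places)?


dodge% = 50 / (50 + 1000) * 100
= 50 / 1050 * 100
= 0.047619 * 100
= 4.76%

4.76%


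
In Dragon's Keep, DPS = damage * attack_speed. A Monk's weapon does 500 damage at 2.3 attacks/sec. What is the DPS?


DPS = damage * attack_speed
= 500 * 2.3
= 1150.0

1150.0 DPS


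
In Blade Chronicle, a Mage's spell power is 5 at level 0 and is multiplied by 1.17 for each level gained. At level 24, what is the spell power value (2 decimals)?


value = base * growth^level
= 5 * 1.17^24
= 5 * 43.297287
= 216.49

216.49 spell power


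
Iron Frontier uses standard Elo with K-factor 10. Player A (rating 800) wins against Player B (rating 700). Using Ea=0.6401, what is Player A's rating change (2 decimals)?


Elo update: delta = K * (S - Ea), where S = 1 (wins)
S - Ea = 1 - 0.6401 = 0.3599
Rating change = 10 * 0.3599
= 3.60

3.60 rating points


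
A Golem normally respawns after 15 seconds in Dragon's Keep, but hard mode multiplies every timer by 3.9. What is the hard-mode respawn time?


Respawn time = base * multiplier
= 15 * 3.9
= 58.5 seconds

58.5 seconds


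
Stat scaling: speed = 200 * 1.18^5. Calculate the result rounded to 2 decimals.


value = base * growth^level
= 200 * 1.18^5
= 200 * 2.287758
= 457.55

457.55 speed


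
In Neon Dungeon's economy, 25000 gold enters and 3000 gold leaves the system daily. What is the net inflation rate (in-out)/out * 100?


Net gold = 25000 - 3000 = 22000
Inflation rate = net / sunk * 100 = 22000 / 3000 * 100
= 7.333333 * 100
= 733.33%

733.33%


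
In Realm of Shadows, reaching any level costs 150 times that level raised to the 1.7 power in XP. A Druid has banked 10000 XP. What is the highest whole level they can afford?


XP = 150 * level^1.7, so level = (XP / 150)^(1/1.7)
= (10000 / 150)^(1/1.7)
= 66.6667^0.5882
= 11.8274
Floor: level = 11

level 11


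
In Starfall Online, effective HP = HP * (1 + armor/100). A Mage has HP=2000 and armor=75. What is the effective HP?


EHP = 2000 * (1 + 75/100)
= 2000 * (1 + 0.75)
= 2000 * 1.75
= 3500.0

3500.0 EHP


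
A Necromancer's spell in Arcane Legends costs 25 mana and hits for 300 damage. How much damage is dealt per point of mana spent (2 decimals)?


Efficiency = damage / mana
= 300 / 25
= 12.00

12.00 dmg/mana


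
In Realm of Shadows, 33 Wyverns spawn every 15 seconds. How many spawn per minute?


Spawns per minute = count * (60 / interval)
= 33 * (60 / 15)
= 33 * 4.0
= 132.0

132.0 per minute


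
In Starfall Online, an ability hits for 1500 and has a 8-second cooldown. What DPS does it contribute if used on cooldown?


DPS = damage / cooldown
= 1500 / 8
= 187.50

187.50 DPS


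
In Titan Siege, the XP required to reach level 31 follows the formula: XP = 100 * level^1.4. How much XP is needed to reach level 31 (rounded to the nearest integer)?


XP = 100 * level^1.4
Substitute level = 31:
XP = 100 * 31^1.4
= 100 * 122.4352
= 12244

12244 XP


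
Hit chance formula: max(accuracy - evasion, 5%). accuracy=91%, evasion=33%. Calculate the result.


accuracy - evasion = 91 - 33 = 58
Apply floor: max(58, 5) = 58
Hit chance = 58%

58%


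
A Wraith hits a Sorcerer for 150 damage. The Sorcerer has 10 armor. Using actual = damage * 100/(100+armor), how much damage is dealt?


actual = 150 * 100 / (100 + 10)
= 150 * 100 / 110
= 15000 / 110
= 136.36

136.36 damage


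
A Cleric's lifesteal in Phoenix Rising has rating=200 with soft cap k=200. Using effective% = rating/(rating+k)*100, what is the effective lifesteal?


effective% = rating / (rating + k) * 100
= 200 / (200 + 200) * 100
= 200 / 400 * 100
= 0.5 * 100
= 50.00%

50.00%


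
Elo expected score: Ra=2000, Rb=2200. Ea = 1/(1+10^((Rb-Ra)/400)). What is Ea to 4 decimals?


Elo expected score: Ea = 1/(1 + 10^((Rb-Ra)/400))
Rb - Ra = 2200 - 2000 = 200
(Rb-Ra)/400 = 200/400 = 0.5
10^0.5 = 3.162278
Ea = 1/(1 + 3.162278) = 1/4.162278 = 0.2403

0.2403


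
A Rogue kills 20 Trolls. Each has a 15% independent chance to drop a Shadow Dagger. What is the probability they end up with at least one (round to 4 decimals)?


P(at least one) = 1 - P(none) = 1 - (1-p)^n
p = 15/100 = 0.15
1 - p = 0.85
(1 - p)^20 = 0.85^20 = 0.038760
P(at least one) = 1 - 0.038760 = 0.9612

0.9612


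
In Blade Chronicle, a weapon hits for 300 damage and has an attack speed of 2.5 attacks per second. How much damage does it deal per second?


DPS = damage * attack_speed
= 300 * 2.5
= 750.0

750.0 DPS


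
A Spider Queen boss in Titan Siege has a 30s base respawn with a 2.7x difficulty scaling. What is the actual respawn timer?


Respawn time = base * multiplier
= 30 * 2.7
= 81.0 seconds

81.0 seconds


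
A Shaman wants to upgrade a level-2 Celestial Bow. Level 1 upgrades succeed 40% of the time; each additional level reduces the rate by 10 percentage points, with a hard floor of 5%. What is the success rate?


raw_rate = 40 - 10 * (2 - 1)
= 40 - 10 * 1
= 40 - 10
= 30
Apply floor: max(30, 5) = 30%

30%


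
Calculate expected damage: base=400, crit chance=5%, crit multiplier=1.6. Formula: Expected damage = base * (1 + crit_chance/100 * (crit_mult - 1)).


E[dmg] = base * (1 + crit_chance * (crit_mult - 1))
cc as decimal = 5/100 = 0.05
cm - 1 = 1.6 - 1 = 0.6
Bonus factor = 0.05 * 0.6 = 0.03
Total multiplier = 1 + 0.03 = 1.03
Expected damage = 400 * 1.03 = 412.00

412.00 damage


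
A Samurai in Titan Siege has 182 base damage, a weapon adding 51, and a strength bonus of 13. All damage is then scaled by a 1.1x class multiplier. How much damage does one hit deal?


Sum base + weapon + str = 182 + 51 + 13 = 246
Multiply by 1.1:
246 * 1.1 = 270.6

270.6 damage


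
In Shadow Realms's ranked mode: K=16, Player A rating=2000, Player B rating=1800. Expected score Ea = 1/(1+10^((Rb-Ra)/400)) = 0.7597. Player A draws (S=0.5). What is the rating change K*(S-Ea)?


Elo update: delta = K * (S - Ea), where S = 0.5 (draws)
S - Ea = 0.5 - 0.7597 = -0.2597
Rating change = 16 * -0.2597
= -4.16

-4.16 rating points


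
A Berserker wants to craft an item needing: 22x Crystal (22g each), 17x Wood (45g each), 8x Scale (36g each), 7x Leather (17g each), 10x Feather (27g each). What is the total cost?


Cost breakdown:
  Crystal: 22 * 22 = 484
  Wood: 17 * 45 = 765
  Scale: 8 * 36 = 288
  Leather: 7 * 17 = 119
  Feather: 10 * 27 = 270
Total = 484 + 765 + 288 + 119 + 270 = 1926

1926 gold


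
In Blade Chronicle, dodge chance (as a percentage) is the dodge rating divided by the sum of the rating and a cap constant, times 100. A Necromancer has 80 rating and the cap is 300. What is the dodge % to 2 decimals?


dodge% = 80 / (80 + 300) * 100
= 80 / 380 * 100
= 0.210526 * 100
= 21.05%

21.05%


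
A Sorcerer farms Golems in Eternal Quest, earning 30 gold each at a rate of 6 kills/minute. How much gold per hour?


Gold per minute = 30 * 6 = 180
Gold per hour = 180 * 60 = 10800

10800 gold/hour


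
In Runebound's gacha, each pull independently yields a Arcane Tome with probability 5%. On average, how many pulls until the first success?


Expected pulls for a geometric distribution = 1/p = 100 / rate%
= 100 / 5
= 20.0

20.0 pulls


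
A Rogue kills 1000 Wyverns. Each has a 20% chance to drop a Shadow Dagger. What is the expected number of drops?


Expected drops = kills * (drop_rate / 100)
= 1000 * (20 / 100)
= 1000 * 0.2
= 200.0

200.0 drops


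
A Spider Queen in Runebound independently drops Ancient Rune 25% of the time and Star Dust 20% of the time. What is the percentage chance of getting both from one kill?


For independent events, P(both) = P(A) * P(B)
= 25% * 20%
= 500 / 100 %
= 5.0%

5.0%


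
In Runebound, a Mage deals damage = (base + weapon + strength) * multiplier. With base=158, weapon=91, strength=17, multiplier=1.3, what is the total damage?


Sum base + weapon + str = 158 + 91 + 17 = 266
Multiply by 1.3:
266 * 1.3 = 345.8

345.8 damage


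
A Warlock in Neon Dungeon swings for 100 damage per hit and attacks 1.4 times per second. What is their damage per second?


DPS = damage * attack_speed
= 100 * 1.4
= 140.0

140.0 DPS


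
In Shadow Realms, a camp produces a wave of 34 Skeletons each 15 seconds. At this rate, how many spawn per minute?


Spawns per minute = count * (60 / interval)
= 34 * (60 / 15)
= 34 * 4.0
= 136.0

136.0 per minute


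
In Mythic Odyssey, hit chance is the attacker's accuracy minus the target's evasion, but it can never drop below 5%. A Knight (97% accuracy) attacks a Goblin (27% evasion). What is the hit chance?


accuracy - evasion = 97 - 27 = 70
Apply floor: max(70, 5) = 70
Hit chance = 70%

70%


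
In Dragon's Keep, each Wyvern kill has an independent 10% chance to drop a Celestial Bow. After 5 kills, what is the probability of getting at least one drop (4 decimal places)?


P(at least one) = 1 - P(none) = 1 - (1-p)^n
p = 10/100 = 0.1
1 - p = 0.9
(1 - p)^5 = 0.9^5 = 0.590490
P(at least one) = 1 - 0.590490 = 0.4095

0.4095


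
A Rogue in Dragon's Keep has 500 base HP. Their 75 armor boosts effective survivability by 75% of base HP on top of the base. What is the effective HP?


EHP = 500 * (1 + 75/100)
= 500 * (1 + 0.75)
= 500 * 1.75
= 875.0

875.0 EHP


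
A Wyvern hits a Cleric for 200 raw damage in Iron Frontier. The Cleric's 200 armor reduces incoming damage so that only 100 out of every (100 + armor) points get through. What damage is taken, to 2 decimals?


actual = 200 * 100 / (100 + 200)
= 200 * 100 / 300
= 20000 / 300
= 66.67

66.67 damage


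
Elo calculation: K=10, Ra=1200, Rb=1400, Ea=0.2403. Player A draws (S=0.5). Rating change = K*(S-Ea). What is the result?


Elo update: delta = K * (S - Ea), where S = 0.5 (draws)
S - Ea = 0.5 - 0.2403 = 0.2597
Rating change = 10 * 0.2597
= 2.60

2.60 rating points


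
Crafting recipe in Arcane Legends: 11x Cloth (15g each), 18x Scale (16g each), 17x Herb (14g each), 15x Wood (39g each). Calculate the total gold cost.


Cost breakdown:
  Cloth: 11 * 15 = 165
  Scale: 18 * 16 = 288
  Herb: 17 * 14 = 238
  Wood: 15 * 39 = 585
Total = 165 + 288 + 238 + 585 = 1276

1276 gold


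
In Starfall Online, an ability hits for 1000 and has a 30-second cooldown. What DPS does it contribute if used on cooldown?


DPS = damage / cooldown
= 1000 / 30
= 33.33

33.33 DPS


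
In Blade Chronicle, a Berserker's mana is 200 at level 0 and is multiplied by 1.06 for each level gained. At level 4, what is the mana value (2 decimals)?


value = base * growth^level
= 200 * 1.06^4
= 200 * 1.262477
= 252.50

252.50 mana


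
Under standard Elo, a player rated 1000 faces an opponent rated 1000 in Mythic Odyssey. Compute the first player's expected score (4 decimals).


Elo expected score: Ea = 1/(1 + 10^((Rb-Ra)/400))
Rb - Ra = 1000 - 1000 = 0
(Rb-Ra)/400 = 0/400 = 0.0
10^0.0 = 1.0
Ea = 1/(1 + 1.0) = 1/2.0 = 0.5000

0.5000


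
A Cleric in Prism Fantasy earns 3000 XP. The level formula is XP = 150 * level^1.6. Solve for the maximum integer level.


XP = 150 * level^1.6, so level = (XP / 150)^(1/1.6)
= (3000 / 150)^(1/1.6)
= 20.0^0.625
= 6.5034
Floor: level = 6

level 6


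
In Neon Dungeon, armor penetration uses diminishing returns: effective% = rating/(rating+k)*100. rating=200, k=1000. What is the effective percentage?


effective% = rating / (rating + k) * 100
= 200 / (200 + 1000) * 100
= 200 / 1200 * 100
= 0.166667 * 100
= 16.67%

16.67%


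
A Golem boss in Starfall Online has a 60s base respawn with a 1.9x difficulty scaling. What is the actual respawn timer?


Respawn time = base * multiplier
= 60 * 1.9
= 114.0 seconds

114.0 seconds


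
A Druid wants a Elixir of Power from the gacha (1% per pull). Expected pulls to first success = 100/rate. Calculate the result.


Expected pulls for a geometric distribution = 1/p = 100 / rate%
= 100 / 1
= 100.0

100.0 pulls


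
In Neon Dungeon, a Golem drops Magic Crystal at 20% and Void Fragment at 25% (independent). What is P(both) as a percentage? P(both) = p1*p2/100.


For independent events, P(both) = P(A) * P(B)
= 20% * 25%
= 500 / 100 %
= 5.0%

5.0%


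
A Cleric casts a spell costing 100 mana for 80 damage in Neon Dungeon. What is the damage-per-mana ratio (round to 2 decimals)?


Efficiency = damage / mana
= 80 / 100
= 0.80

0.80 dmg/mana


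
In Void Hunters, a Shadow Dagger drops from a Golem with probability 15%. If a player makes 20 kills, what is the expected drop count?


Expected drops = kills * (drop_rate / 100)
= 20 * (15 / 100)
= 20 * 0.15
= 3.0

3.0 drops


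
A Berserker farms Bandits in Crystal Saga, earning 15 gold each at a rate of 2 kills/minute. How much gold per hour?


Gold per minute = 15 * 2 = 30
Gold per hour = 30 * 60 = 1800

1800 gold/hour


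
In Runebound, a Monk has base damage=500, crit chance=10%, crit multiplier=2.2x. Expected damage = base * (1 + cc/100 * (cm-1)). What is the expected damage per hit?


E[dmg] = base * (1 + crit_chance * (crit_mult - 1))
cc as decimal = 10/100 = 0.1
cm - 1 = 2.2 - 1 = 1.2
Bonus factor = 0.1 * 1.2 = 0.12
Total multiplier = 1 + 0.12 = 1.12
Expected damage = 500 * 1.12 = 560.00

560.00 damage


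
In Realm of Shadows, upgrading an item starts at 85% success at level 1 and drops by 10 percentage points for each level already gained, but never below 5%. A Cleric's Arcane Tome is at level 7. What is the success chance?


raw_rate = 85 - 10 * (7 - 1)
= 85 - 10 * 6
= 85 - 60
= 25
Apply floor: max(25, 5) = 25%

25%


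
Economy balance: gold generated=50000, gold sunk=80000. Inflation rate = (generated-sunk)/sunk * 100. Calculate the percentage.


Net gold = 50000 - 80000 = -30000
Inflation rate = net / sunk * 100 = -30000 / 80000 * 100
= -0.375 * 100
= -37.50%

-37.50%


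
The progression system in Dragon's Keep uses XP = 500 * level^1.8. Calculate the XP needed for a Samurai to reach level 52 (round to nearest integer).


XP = 500 * level^1.8
Substitute level = 52:
XP = 500 * 52^1.8
= 500 * 1226.8911
= 613446

613446 XP


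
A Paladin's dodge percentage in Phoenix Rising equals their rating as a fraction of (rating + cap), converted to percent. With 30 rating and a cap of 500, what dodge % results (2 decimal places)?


dodge% = 30 / (30 + 500) * 100
= 30 / 530 * 100
= 0.056604 * 100
= 5.66%

5.66%


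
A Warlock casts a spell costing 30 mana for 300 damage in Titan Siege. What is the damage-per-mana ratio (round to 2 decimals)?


Efficiency = damage / mana
= 300 / 30
= 10.00

10.00 dmg/mana


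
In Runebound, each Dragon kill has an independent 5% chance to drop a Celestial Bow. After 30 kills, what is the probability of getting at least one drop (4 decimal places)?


P(at least one) = 1 - P(none) = 1 - (1-p)^n
p = 5/100 = 0.05
1 - p = 0.95
(1 - p)^30 = 0.95^30 = 0.214639
P(at least one) = 1 - 0.214639 = 0.7854

0.7854


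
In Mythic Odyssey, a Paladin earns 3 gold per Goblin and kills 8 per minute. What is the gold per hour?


Gold per minute = 3 * 8 = 24
Gold per hour = 24 * 60 = 1440

1440 gold/hour


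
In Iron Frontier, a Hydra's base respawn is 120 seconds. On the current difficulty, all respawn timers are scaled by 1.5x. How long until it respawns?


Respawn time = base * multiplier
= 120 * 1.5
= 180.0 seconds

180.0 seconds


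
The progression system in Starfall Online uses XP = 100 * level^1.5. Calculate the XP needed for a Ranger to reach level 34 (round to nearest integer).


XP = 100 * level^1.5
Substitute level = 34:
XP = 100 * 34^1.5
= 100 * 198.2524
= 19825

19825 XP


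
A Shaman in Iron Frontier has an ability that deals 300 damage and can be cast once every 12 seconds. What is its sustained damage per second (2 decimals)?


DPS = damage / cooldown
= 300 / 12
= 25.00

25.00 DPS


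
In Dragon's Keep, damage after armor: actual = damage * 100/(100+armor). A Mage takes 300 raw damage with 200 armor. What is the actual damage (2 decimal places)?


actual = 300 * 100 / (100 + 200)
= 300 * 100 / 300
= 30000 / 300
= 100.00

100.00 damage


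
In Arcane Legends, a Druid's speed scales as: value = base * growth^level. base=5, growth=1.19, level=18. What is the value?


value = base * growth^level
= 5 * 1.19^18
= 5 * 22.900518
= 114.50

114.50 speed


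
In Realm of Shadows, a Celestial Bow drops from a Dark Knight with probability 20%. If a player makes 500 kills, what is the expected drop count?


Expected drops = kills * (drop_rate / 100)
= 500 * (20 / 100)
= 500 * 0.2
= 100.0

100.0 drops


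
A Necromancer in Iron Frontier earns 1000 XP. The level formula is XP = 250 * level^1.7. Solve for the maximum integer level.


XP = 250 * level^1.7, so level = (XP / 250)^(1/1.7)
= (1000 / 250)^(1/1.7)
= 4.0^0.5882
= 2.2602
Floor: level = 2

level 2


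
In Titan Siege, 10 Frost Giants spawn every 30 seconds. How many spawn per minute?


Spawns per minute = count * (60 / interval)
= 10 * (60 / 30)
= 10 * 2.0
= 20.0

20.0 per minute


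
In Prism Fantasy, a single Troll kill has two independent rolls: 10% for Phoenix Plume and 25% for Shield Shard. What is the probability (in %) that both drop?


For independent events, P(both) = P(A) * P(B)
= 10% * 25%
= 250 / 100 %
= 2.5%

2.5%


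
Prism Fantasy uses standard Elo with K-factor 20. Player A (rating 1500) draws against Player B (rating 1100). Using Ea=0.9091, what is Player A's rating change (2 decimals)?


Elo update: delta = K * (S - Ea), where S = 0.5 (draws)
S - Ea = 0.5 - 0.9091 = -0.4091
Rating change = 20 * -0.4091
= -8.18

-8.18 rating points


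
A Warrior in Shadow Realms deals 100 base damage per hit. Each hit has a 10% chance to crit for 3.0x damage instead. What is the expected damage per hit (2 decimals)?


E[dmg] = base * (1 + crit_chance * (crit_mult - 1))
cc as decimal = 10/100 = 0.1
cm - 1 = 3.0 - 1 = 2.0
Bonus factor = 0.1 * 2.0 = 0.2
Total multiplier = 1 + 0.2 = 1.2
Expected damage = 100 * 1.2 = 120.00

120.00 damage


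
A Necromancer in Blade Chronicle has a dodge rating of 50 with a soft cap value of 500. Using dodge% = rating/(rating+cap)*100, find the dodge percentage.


dodge% = 50 / (50 + 500) * 100
= 50 / 550 * 100
= 0.090909 * 100
= 9.09%

9.09%


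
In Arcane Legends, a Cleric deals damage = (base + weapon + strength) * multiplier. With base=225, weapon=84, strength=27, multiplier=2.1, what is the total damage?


Sum base + weapon + str = 225 + 84 + 27 = 336
Multiply by 2.1:
336 * 2.1 = 705.6

705.6 damage


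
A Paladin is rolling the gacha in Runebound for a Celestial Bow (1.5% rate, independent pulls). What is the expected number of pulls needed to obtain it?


Expected pulls for a geometric distribution = 1/p = 100 / rate%
= 100 / 1.5
= 66.67

66.67 pulls


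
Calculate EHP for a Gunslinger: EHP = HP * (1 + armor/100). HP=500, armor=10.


EHP = 500 * (1 + 10/100)
= 500 * (1 + 0.1)
= 500 * 1.1
= 550.0

550.0 EHP


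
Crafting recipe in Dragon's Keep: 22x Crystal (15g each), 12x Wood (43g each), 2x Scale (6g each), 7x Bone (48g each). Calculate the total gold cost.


Cost breakdown:
  Crystal: 22 * 15 = 330
  Wood: 12 * 43 = 516
  Scale: 2 * 6 = 12
  Bone: 7 * 48 = 336
Total = 330 + 516 + 12 + 336 = 1194

1194 gold


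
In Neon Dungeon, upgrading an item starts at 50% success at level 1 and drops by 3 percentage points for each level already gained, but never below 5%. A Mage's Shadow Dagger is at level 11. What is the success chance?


raw_rate = 50 - 3 * (11 - 1)
= 50 - 3 * 10
= 50 - 30
= 20
Apply floor: max(20, 5) = 20%

20%


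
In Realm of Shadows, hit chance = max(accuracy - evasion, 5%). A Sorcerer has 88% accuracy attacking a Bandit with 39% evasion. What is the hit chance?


accuracy - evasion = 88 - 39 = 49
Apply floor: max(49, 5) = 49
Hit chance = 49%

49%


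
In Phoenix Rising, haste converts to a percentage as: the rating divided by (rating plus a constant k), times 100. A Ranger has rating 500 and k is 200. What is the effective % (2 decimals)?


effective% = rating / (rating + k) * 100
= 500 / (500 + 200) * 100
= 500 / 700 * 100
= 0.714286 * 100
= 71.43%

71.43%


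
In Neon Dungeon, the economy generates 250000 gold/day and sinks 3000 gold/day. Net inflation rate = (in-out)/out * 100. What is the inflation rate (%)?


Net gold = 250000 - 3000 = 247000
Inflation rate = net / sunk * 100 = 247000 / 3000 * 100
= 82.333333 * 100
= 8233.33%

8233.33%


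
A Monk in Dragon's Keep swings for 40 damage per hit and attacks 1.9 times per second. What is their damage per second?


DPS = damage * attack_speed
= 40 * 1.9
= 76.0

76.0 DPS


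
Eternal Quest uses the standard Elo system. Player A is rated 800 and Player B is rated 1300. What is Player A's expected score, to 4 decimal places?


Elo expected score: Ea = 1/(1 + 10^((Rb-Ra)/400))
Rb - Ra = 1300 - 800 = 500
(Rb-Ra)/400 = 500/400 = 1.25
10^1.25 = 17.782794
Ea = 1/(1 + 17.782794) = 1/18.782794 = 0.0532

0.0532


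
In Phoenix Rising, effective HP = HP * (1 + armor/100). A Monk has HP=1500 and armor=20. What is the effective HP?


EHP = 1500 * (1 + 20/100)
= 1500 * (1 + 0.2)
= 1500 * 1.2
= 1800.0

1800.0 EHP


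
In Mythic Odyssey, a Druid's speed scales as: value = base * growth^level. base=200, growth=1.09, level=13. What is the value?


value = base * growth^level
= 200 * 1.09^13
= 200 * 3.065805
= 613.16

613.16 speed


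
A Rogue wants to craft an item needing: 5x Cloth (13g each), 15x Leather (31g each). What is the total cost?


Cost breakdown:
  Cloth: 5 * 13 = 65
  Leather: 15 * 31 = 465
Total = 65 + 465 = 530

530 gold


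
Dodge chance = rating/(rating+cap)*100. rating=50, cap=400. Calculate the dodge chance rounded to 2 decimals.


dodge% = 50 / (50 + 400) * 100
= 50 / 450 * 100
= 0.111111 * 100
= 11.11%

11.11%


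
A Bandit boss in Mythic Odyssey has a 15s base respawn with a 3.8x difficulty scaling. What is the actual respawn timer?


Respawn time = base * multiplier
= 15 * 3.8
= 57.0 seconds

57.0 seconds


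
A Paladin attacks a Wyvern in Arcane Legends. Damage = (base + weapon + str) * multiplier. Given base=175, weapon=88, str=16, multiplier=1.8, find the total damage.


Sum base + weapon + str = 175 + 88 + 16 = 279
Multiply by 1.8:
279 * 1.8 = 502.2

502.2 damage


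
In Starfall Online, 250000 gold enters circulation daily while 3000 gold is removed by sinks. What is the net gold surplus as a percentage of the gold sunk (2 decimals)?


Net gold = 250000 - 3000 = 247000
Inflation rate = net / sunk * 100 = 247000 / 3000 * 100
= 82.333333 * 100
= 8233.33%

8233.33%


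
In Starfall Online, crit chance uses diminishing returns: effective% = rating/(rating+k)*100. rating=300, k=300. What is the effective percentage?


effective% = rating / (rating + k) * 100
= 300 / (300 + 300) * 100
= 300 / 600 * 100
= 0.5 * 100
= 50.00%

50.00%


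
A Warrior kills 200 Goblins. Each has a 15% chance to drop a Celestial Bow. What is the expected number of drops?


Expected drops = kills * (drop_rate / 100)
= 200 * (15 / 100)
= 200 * 0.15
= 30.0

30.0 drops


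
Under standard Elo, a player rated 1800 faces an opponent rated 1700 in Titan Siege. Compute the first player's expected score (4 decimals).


Elo expected score: Ea = 1/(1 + 10^((Rb-Ra)/400))
Rb - Ra = 1700 - 1800 = -100
(Rb-Ra)/400 = -100/400 = -0.25
10^-0.25 = 0.562341
Ea = 1/(1 + 0.562341) = 1/1.562341 = 0.6401

0.6401


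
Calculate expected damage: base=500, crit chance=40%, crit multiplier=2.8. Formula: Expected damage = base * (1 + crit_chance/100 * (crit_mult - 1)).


E[dmg] = base * (1 + crit_chance * (crit_mult - 1))
cc as decimal = 40/100 = 0.4
cm - 1 = 2.8 - 1 = 1.8
Bonus factor = 0.4 * 1.8 = 0.72
Total multiplier = 1 + 0.72 = 1.72
Expected damage = 500 * 1.72 = 860.00

860.00 damage


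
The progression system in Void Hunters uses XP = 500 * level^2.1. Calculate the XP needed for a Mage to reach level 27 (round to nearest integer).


XP = 500 * level^2.1
Substitute level = 27:
XP = 500 * 27^2.1
= 500 * 1013.5937
= 506797

506797 XP


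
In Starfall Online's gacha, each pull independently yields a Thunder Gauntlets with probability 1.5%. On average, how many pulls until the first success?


Expected pulls for a geometric distribution = 1/p = 100 / rate%
= 100 / 1.5
= 66.67

66.67 pulls


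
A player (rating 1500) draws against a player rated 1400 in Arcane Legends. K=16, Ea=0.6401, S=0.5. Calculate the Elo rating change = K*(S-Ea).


Elo update: delta = K * (S - Ea), where S = 0.5 (draws)
S - Ea = 0.5 - 0.6401 = -0.1401
Rating change = 16 * -0.1401
= -2.24

-2.24 rating points


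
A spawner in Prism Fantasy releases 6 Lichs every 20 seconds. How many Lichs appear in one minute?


Spawns per minute = count * (60 / interval)
= 6 * (60 / 20)
= 6 * 3.0
= 18.0

18.0 per minute


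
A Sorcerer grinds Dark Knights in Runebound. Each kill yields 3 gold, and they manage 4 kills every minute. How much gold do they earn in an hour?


Gold per minute = 3 * 4 = 12
Gold per hour = 12 * 60 = 720

720 gold/hour


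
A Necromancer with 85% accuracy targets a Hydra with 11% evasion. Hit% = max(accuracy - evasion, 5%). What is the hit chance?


accuracy - evasion = 85 - 11 = 74
Apply floor: max(74, 5) = 74
Hit chance = 74%

74%


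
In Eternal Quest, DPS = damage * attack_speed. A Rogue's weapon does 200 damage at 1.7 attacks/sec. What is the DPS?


DPS = damage * attack_speed
= 200 * 1.7
= 340.0

340.0 DPS


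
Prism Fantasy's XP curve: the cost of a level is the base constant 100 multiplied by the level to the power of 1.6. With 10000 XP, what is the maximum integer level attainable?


XP = 100 * level^1.6, so level = (XP / 100)^(1/1.6)
= (10000 / 100)^(1/1.6)
= 100.0^0.625
= 17.7828
Floor: level = 17

level 17


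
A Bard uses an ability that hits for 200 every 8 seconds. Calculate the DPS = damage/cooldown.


DPS = damage / cooldown
= 200 / 8
= 25.00

25.00 DPS


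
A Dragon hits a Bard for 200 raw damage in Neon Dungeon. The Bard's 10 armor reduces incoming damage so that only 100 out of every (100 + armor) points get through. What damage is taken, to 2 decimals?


actual = 200 * 100 / (100 + 10)
= 200 * 100 / 110
= 20000 / 110
= 181.82

181.82 damage


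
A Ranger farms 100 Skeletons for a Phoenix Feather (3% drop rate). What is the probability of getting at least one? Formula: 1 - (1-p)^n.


P(at least one) = 1 - P(none) = 1 - (1-p)^n
p = 3/100 = 0.03
1 - p = 0.97
(1 - p)^100 = 0.97^100 = 0.047553
P(at least one) = 1 - 0.047553 = 0.9524

0.9524


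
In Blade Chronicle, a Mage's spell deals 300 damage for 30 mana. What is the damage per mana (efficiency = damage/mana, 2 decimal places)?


Efficiency = damage / mana
= 300 / 30
= 10.00

10.00 dmg/mana


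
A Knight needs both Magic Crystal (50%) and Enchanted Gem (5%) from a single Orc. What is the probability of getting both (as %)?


For independent events, P(both) = P(A) * P(B)
= 50% * 5%
= 250 / 100 %
= 2.5%

2.5%


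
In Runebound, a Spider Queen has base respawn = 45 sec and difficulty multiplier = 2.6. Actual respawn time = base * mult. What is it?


Respawn time = base * multiplier
= 45 * 2.6
= 117.0 seconds

117.0 seconds


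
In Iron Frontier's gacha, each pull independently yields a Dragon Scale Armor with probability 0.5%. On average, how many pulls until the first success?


Expected pulls for a geometric distribution = 1/p = 100 / rate%
= 100 / 0.5
= 200.0

200.0 pulls


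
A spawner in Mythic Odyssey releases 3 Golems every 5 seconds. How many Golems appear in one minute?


Spawns per minute = count * (60 / interval)
= 3 * (60 / 5)
= 3 * 12.0
= 36.0

36.0 per minute


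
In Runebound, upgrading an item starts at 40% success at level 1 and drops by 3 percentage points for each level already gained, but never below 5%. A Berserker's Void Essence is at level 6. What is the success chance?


raw_rate = 40 - 3 * (6 - 1)
= 40 - 3 * 5
= 40 - 15
= 25
Apply floor: max(25, 5) = 25%

25%


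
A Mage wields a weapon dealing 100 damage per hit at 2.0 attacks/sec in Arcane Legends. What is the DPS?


DPS = damage * attack_speed
= 100 * 2.0
= 200.0

200.0 DPS


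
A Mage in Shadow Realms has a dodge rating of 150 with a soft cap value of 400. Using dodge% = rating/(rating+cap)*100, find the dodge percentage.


dodge% = 150 / (150 + 400) * 100
= 150 / 550 * 100
= 0.272727 * 100
= 27.27%

27.27%


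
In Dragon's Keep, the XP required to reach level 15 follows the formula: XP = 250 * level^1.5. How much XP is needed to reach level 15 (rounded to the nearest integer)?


XP = 250 * level^1.5
Substitute level = 15:
XP = 250 * 15^1.5
= 250 * 58.0948
= 14524

14524 XP


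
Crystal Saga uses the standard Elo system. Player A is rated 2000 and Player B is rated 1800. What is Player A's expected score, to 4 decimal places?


Elo expected score: Ea = 1/(1 + 10^((Rb-Ra)/400))
Rb - Ra = 1800 - 2000 = -200
(Rb-Ra)/400 = -200/400 = -0.5
10^-0.5 = 0.316228
Ea = 1/(1 + 0.316228) = 1/1.316228 = 0.7597

0.7597


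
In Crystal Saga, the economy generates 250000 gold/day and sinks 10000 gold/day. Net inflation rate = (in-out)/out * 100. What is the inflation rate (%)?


Net gold = 250000 - 10000 = 240000
Inflation rate = net / sunk * 100 = 240000 / 10000 * 100
= 24.0 * 100
= 2400.00%

2400.00%


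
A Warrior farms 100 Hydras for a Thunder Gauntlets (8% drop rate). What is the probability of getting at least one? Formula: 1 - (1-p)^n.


P(at least one) = 1 - P(none) = 1 - (1-p)^n
p = 8/100 = 0.08
1 - p = 0.92
(1 - p)^100 = 0.92^100 = 0.000239
P(at least one) = 1 - 0.000239 = 0.9998

0.9998


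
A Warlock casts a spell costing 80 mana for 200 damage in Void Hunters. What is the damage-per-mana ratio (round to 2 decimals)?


Efficiency = damage / mana
= 200 / 80
= 2.50

2.50 dmg/mana


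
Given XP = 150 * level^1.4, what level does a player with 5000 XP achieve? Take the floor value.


XP = 150 * level^1.4, so level = (XP / 150)^(1/1.4)
= (5000 / 150)^(1/1.4)
= 33.3333^0.7143
= 12.2397
Floor: level = 12

level 12


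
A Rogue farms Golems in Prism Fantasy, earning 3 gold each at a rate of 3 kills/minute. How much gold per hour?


Gold per minute = 3 * 3 = 9
Gold per hour = 9 * 60 = 540

540 gold/hour


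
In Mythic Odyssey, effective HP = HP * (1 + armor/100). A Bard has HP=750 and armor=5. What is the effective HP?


EHP = 750 * (1 + 5/100)
= 750 * (1 + 0.05)
= 750 * 1.05
= 787.5

787.5 EHP


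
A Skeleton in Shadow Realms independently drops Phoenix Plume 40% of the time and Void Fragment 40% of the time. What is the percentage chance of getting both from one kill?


For independent events, P(both) = P(A) * P(B)
= 40% * 40%
= 1600 / 100 %
= 16.0%

16.0%


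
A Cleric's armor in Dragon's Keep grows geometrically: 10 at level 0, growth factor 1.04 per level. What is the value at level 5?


value = base * growth^level
= 10 * 1.04^5
= 10 * 1.216653
= 12.17

12.17 armor


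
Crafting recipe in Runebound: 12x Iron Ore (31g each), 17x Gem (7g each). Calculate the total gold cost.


Cost breakdown:
  Iron Ore: 12 * 31 = 372
  Gem: 17 * 7 = 119
Total = 372 + 119 = 491

491 gold


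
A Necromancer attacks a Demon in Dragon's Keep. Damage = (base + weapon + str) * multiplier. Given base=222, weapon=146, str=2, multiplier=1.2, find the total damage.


Sum base + weapon + str = 222 + 146 + 2 = 370
Multiply by 1.2:
370 * 1.2 = 444.0

444.0 damage


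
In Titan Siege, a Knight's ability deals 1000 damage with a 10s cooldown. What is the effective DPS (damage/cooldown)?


DPS = damage / cooldown
= 1000 / 10
= 100.00

100.00 DPS


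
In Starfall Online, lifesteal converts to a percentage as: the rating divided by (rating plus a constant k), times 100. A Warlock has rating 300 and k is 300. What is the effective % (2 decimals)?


effective% = rating / (rating + k) * 100
= 300 / (300 + 300) * 100
= 300 / 600 * 100
= 0.5 * 100
= 50.00%

50.00%


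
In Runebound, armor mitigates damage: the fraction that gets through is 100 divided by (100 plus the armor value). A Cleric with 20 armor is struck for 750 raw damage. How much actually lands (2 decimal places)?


actual = 750 * 100 / (100 + 20)
= 750 * 100 / 120
= 75000 / 120
= 625.00

625.00 damage


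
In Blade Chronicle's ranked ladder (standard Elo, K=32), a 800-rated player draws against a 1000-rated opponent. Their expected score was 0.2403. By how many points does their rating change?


Elo update: delta = K * (S - Ea), where S = 0.5 (draws)
S - Ea = 0.5 - 0.2403 = 0.2597
Rating change = 32 * 0.2597
= 8.31

8.31 rating points


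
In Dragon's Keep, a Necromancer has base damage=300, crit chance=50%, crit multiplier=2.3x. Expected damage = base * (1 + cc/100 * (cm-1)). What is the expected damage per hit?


E[dmg] = base * (1 + crit_chance * (crit_mult - 1))
cc as decimal = 50/100 = 0.5
cm - 1 = 2.3 - 1 = 1.3
Bonus factor = 0.5 * 1.3 = 0.65
Total multiplier = 1 + 0.65 = 1.65
Expected damage = 300 * 1.65 = 495.00

495.00 damage
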